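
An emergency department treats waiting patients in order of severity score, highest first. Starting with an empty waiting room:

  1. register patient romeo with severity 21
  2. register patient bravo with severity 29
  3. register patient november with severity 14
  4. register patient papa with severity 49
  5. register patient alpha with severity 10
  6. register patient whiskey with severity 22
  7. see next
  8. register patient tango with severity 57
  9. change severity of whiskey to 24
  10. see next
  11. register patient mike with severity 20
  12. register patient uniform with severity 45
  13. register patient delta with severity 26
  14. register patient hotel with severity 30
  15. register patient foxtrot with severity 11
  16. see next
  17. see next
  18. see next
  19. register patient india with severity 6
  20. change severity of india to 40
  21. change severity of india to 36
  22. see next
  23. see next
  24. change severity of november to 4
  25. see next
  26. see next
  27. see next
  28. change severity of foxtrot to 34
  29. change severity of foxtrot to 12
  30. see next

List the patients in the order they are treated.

papa, tango, uniform, hotel, bravo, india, delta, whiskey, romeo, mike, foxtrot

add romeo (severity 21) → {romeo:21}
add bravo (severity 29) → {bravo:29, romeo:21}
add november (severity 14) → {bravo:29, romeo:21, november:14}
add papa (severity 49) → {papa:49, bravo:29, romeo:21, november:14}
add alpha (severity 10) → {papa:49, bravo:29, romeo:21, november:14, alpha:10}
add whiskey (severity 22) → {papa:49, bravo:29, whiskey:22, romeo:21, november:14, alpha:10}
see next → papa; now {bravo:29, whiskey:22, romeo:21, november:14, alpha:10}
add tango (severity 57) → {tango:57, bravo:29, whiskey:22, romeo:21, november:14, alpha:10}
update whiskey to severity 24 → {tango:57, bravo:29, whiskey:24, romeo:21, november:14, alpha:10}
see next → tango; now {bravo:29, whiskey:24, romeo:21, november:14, alpha:10}
add mike (severity 20) → {bravo:29, whiskey:24, romeo:21, mike:20, november:14, alpha:10}
add uniform (severity 45) → {uniform:45, bravo:29, whiskey:24, romeo:21, mike:20, november:14, alpha:10}
add delta (severity 26) → {uniform:45, bravo:29, delta:26, whiskey:24, romeo:21, mike:20, november:14, alpha:10}
add hotel (severity 30) → {uniform:45, hotel:30, bravo:29, delta:26, whiskey:24, romeo:21, mike:20, november:14, alpha:10}
add foxtrot (severity 11) → {uniform:45, hotel:30, bravo:29, delta:26, whiskey:24, romeo:21, mike:20, november:14, foxtrot:11, alpha:10}
see next → uniform; now {hotel:30, bravo:29, delta:26, whiskey:24, romeo:21, mike:20, november:14, foxtrot:11, alpha:10}
see next → hotel; now {bravo:29, delta:26, whiskey:24, romeo:21, mike:20, november:14, foxtrot:11, alpha:10}
see next → bravo; now {delta:26, whiskey:24, romeo:21, mike:20, november:14, foxtrot:11, alpha:10}
add india (severity 6) → {delta:26, whiskey:24, romeo:21, mike:20, november:14, foxtrot:11, alpha:10, india:6}
update india to severity 40 → {india:40, delta:26, whiskey:24, romeo:21, mike:20, november:14, foxtrot:11, alpha:10}
update india to severity 36 → {india:36, delta:26, whiskey:24, romeo:21, mike:20, november:14, foxtrot:11, alpha:10}
see next → india; now {delta:26, whiskey:24, romeo:21, mike:20, november:14, foxtrot:11, alpha:10}
see next → delta; now {whiskey:24, romeo:21, mike:20, november:14, foxtrot:11, alpha:10}
update november to severity 4 → {whiskey:24, romeo:21, mike:20, foxtrot:11, alpha:10, november:4}
see next → whiskey; now {romeo:21, mike:20, foxtrot:11, alpha:10, november:4}
see next → romeo; now {mike:20, foxtrot:11, alpha:10, november:4}
see next → mike; now {foxtrot:11, alpha:10, november:4}
update foxtrot to severity 34 → {foxtrot:34, alpha:10, november:4}
update foxtrot to severity 12 → {foxtrot:12, alpha:10, november:4}
see next → foxtrot; now {alpha:10, november:4}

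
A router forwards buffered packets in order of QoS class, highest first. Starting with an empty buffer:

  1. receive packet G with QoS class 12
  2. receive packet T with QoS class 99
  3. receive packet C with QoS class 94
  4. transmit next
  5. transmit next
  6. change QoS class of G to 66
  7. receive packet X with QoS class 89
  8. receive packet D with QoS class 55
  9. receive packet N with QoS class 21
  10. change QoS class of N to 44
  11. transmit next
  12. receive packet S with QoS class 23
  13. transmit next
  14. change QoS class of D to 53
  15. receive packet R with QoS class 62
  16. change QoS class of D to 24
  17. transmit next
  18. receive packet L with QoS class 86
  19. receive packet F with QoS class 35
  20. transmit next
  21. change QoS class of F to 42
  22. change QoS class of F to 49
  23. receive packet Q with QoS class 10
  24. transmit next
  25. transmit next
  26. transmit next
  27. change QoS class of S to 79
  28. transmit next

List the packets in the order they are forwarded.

T → C → X → G → R → L → F → N → D → S

add G (QoS class 12) → {G:12}
add T (QoS class 99) → {T:99, G:12}
add C (QoS class 94) → {T:99, C:94, G:12}
transmit next → T; now {C:94, G:12}
transmit next → C; now {G:12}
update G to QoS class 66 → {G:66}
add X (QoS class 89) → {X:89, G:66}
add D (QoS class 55) → {X:89, G:66, D:55}
add N (QoS class 21) → {X:89, G:66, D:55, N:21}
update N to QoS class 44 → {X:89, G:66, D:55, N:44}
transmit next → X; now {G:66, D:55, N:44}
add S (QoS class 23) → {G:66, D:55, N:44, S:23}
transmit next → G; now {D:55, N:44, S:23}
update D to QoS class 53 → {D:53, N:44, S:23}
add R (QoS class 62) → {R:62, D:53, N:44, S:23}
update D to QoS class 24 → {R:62, N:44, D:24, S:23}
transmit next → R; now {N:44, D:24, S:23}
add L (QoS class 86) → {L:86, N:44, D:24, S:23}
add F (QoS class 35) → {L:86, N:44, F:35, D:24, S:23}
transmit next → L; now {N:44, F:35, D:24, S:23}
update F to QoS class 42 → {N:44, F:42, D:24, S:23}
update F to QoS class 49 → {F:49, N:44, D:24, S:23}
add Q (QoS class 10) → {F:49, N:44, D:24, S:23, Q:10}
transmit next → F; now {N:44, D:24, S:23, Q:10}
transmit next → N; now {D:24, S:23, Q:10}
transmit next → D; now {S:23, Q:10}
update S to QoS class 79 → {S:79, Q:10}
transmit next → S; now {Q:10}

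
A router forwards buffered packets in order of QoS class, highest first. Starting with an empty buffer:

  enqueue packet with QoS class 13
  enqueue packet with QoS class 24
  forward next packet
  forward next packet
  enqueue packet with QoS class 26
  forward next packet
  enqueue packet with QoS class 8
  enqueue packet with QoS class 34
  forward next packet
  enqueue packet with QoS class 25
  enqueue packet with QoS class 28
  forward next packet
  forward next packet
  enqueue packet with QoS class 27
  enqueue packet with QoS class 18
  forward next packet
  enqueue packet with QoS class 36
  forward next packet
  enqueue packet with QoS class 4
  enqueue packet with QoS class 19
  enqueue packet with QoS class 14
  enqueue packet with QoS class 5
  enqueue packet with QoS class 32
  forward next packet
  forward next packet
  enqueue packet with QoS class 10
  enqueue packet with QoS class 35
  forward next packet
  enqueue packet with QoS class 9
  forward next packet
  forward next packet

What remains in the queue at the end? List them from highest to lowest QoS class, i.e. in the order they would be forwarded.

10 → 9 → 8 → 5 → 4

insert 13 → {13}
insert 24 → {24, 13}
forward next packet → 24; now {13}
forward next packet → 13; now {}
insert 26 → {26}
forward next packet → 26; now {}
insert 8 → {8}
insert 34 → {34, 8}
forward next packet → 34; now {8}
insert 25 → {25, 8}
insert 28 → {28, 25, 8}
forward next packet → 28; now {25, 8}
forward next packet → 25; now {8}
insert 27 → {27, 8}
insert 18 → {27, 18, 8}
forward next packet → 27; now {18, 8}
insert 36 → {36, 18, 8}
forward next packet → 36; now {18, 8}
insert 4 → {18, 8, 4}
insert 19 → {19, 18, 8, 4}
insert 14 → {19, 18, 14, 8, 4}
insert 5 → {19, 18, 14, 8, 5, 4}
insert 32 → {32, 19, 18, 14, 8, 5, 4}
forward next packet → 32; now {19, 18, 14, 8, 5, 4}
forward next packet → 19; now {18, 14, 8, 5, 4}
insert 10 → {18, 14, 10, 8, 5, 4}
insert 35 → {35, 18, 14, 10, 8, 5, 4}
forward next packet → 35; now {18, 14, 10, 8, 5, 4}
insert 9 → {18, 14, 10, 9, 8, 5, 4}
forward next packet → 18; now {14, 10, 9, 8, 5, 4}
forward next packet → 14; now {10, 9, 8, 5, 4}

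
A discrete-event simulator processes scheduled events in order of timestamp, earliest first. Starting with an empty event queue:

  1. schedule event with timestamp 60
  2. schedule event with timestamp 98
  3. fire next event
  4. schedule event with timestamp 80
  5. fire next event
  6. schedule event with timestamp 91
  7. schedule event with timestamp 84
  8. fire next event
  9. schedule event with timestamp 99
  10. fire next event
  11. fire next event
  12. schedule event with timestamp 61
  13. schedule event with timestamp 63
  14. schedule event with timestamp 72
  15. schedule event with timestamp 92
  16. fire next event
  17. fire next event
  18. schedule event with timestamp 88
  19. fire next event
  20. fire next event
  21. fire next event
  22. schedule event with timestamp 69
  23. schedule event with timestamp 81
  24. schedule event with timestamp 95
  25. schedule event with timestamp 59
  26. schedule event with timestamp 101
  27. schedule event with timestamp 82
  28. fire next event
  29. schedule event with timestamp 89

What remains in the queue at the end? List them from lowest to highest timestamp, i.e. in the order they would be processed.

[69, 81, 82, 89, 95, 99, 101]

insert 60 → {60}
insert 98 → {60, 98}
fire next event → 60; now {98}
insert 80 → {80, 98}
fire next event → 80; now {98}
insert 91 → {91, 98}
insert 84 → {84, 91, 98}
fire next event → 84; now {91, 98}
insert 99 → {91, 98, 99}
fire next event → 91; now {98, 99}
fire next event → 98; now {99}
insert 61 → {61, 99}
insert 63 → {61, 63, 99}
insert 72 → {61, 63, 72, 99}
insert 92 → {61, 63, 72, 92, 99}
fire next event → 61; now {63, 72, 92, 99}
fire next event → 63; now {72, 92, 99}
insert 88 → {72, 88, 92, 99}
fire next event → 72; now {88, 92, 99}
fire next event → 88; now {92, 99}
fire next event → 92; now {99}
insert 69 → {69, 99}
insert 81 → {69, 81, 99}
insert 95 → {69, 81, 95, 99}
insert 59 → {59, 69, 81, 95, 99}
insert 101 → {59, 69, 81, 95, 99, 101}
insert 82 → {59, 69, 81, 82, 95, 99, 101}
fire next event → 59; now {69, 81, 82, 95, 99, 101}
insert 89 → {69, 81, 82, 89, 95, 99, 101}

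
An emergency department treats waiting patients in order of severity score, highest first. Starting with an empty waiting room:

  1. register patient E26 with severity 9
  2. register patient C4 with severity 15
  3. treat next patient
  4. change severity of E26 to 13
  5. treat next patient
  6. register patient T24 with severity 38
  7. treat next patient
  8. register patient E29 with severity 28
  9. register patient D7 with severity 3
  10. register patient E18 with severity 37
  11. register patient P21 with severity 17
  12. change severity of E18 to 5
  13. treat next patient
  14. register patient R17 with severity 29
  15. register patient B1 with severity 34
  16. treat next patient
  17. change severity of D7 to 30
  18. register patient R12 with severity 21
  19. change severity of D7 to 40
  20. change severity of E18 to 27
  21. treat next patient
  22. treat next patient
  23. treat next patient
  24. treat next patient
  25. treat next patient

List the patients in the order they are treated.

add E26 (severity 9) → {E26:9}
add C4 (severity 15) → {C4:15, E26:9}
treat next patient → C4; now {E26:9}
update E26 to severity 13 → {E26:13}
treat next patient → E26; now {}
add T24 (severity 38) → {T24:38}
treat next patient → T24; now {}
add E29 (severity 28) → {E29:28}
add D7 (severity 3) → {E29:28, D7:3}
add E18 (severity 37) → {E18:37, E29:28, D7:3}
add P21 (severity 17) → {E18:37, E29:28, P21:17, D7:3}
update E18 to severity 5 → {E29:28, P21:17, E18:5, D7:3}
treat next patient → E29; now {P21:17, E18:5, D7:3}
add R17 (severity 29) → {R17:29, P21:17, E18:5, D7:3}
add B1 (severity 34) → {B1:34, R17:29, P21:17, E18:5, D7:3}
treat next patient → B1; now {R17:29, P21:17, E18:5, D7:3}
update D7 to severity 30 → {D7:30, R17:29, P21:17, E18:5}
add R12 (severity 21) → {D7:30, R17:29, R12:21, P21:17, E18:5}
update D7 to severity 40 → {D7:40, R17:29, R12:21, P21:17, E18:5}
update E18 to severity 27 → {D7:40, R17:29, E18:27, R12:21, P21:17}
treat next patient → D7; now {R17:29, E18:27, R12:21, P21:17}
treat next patient → R17; now {E18:27, R12:21, P21:17}
treat next patient → E18; now {R12:21, P21:17}
treat next patient → R12; now {P21:17}
treat next patient → P21; now {}

[C4, E26, T24, E29, B1, D7, R17, E18, R12, P21]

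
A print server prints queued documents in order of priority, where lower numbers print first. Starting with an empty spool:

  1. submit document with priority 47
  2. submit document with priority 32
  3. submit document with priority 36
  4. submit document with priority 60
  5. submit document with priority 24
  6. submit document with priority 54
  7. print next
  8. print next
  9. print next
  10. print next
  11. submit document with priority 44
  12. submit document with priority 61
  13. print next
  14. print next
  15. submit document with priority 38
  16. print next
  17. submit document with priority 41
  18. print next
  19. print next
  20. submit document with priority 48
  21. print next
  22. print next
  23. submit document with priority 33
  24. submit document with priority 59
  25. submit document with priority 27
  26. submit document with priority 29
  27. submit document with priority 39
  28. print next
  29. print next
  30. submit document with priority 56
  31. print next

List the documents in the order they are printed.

24, 32, 36, 47, 44, 54, 38, 41, 60, 48, 61, 27, 29, 33

insert 47 → {47}
insert 32 → {32, 47}
insert 36 → {32, 36, 47}
insert 60 → {32, 36, 47, 60}
insert 24 → {24, 32, 36, 47, 60}
insert 54 → {24, 32, 36, 47, 54, 60}
print next → 24; now {32, 36, 47, 54, 60}
print next → 32; now {36, 47, 54, 60}
print next → 36; now {47, 54, 60}
print next → 47; now {54, 60}
insert 44 → {44, 54, 60}
insert 61 → {44, 54, 60, 61}
print next → 44; now {54, 60, 61}
print next → 54; now {60, 61}
insert 38 → {38, 60, 61}
print next → 38; now {60, 61}
insert 41 → {41, 60, 61}
print next → 41; now {60, 61}
print next → 60; now {61}
insert 48 → {48, 61}
print next → 48; now {61}
print next → 61; now {}
insert 33 → {33}
insert 59 → {33, 59}
insert 27 → {27, 33, 59}
insert 29 → {27, 29, 33, 59}
insert 39 → {27, 29, 33, 39, 59}
print next → 27; now {29, 33, 39, 59}
print next → 29; now {33, 39, 59}
insert 56 → {33, 39, 56, 59}
print next → 33; now {39, 56, 59}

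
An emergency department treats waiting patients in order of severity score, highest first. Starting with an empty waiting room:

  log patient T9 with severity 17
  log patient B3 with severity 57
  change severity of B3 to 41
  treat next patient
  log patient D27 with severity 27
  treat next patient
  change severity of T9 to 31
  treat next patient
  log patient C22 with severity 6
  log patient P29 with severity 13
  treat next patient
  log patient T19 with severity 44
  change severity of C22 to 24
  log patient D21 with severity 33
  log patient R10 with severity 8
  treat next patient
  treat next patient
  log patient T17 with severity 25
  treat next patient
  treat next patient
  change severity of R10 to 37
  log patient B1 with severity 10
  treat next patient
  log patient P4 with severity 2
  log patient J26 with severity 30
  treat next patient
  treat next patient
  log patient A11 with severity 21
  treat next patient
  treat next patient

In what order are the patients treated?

[B3, D27, T9, P29, T19, D21, T17, C22, R10, J26, B1, A11, P4]

add T9 (severity 17) → {T9:17}
add B3 (severity 57) → {B3:57, T9:17}
update B3 to severity 41 → {B3:41, T9:17}
treat next patient → B3; now {T9:17}
add D27 (severity 27) → {D27:27, T9:17}
treat next patient → D27; now {T9:17}
update T9 to severity 31 → {T9:31}
treat next patient → T9; now {}
add C22 (severity 6) → {C22:6}
add P29 (severity 13) → {P29:13, C22:6}
treat next patient → P29; now {C22:6}
add T19 (severity 44) → {T19:44, C22:6}
update C22 to severity 24 → {T19:44, C22:24}
add D21 (severity 33) → {T19:44, D21:33, C22:24}
add R10 (severity 8) → {T19:44, D21:33, C22:24, R10:8}
treat next patient → T19; now {D21:33, C22:24, R10:8}
treat next patient → D21; now {C22:24, R10:8}
add T17 (severity 25) → {T17:25, C22:24, R10:8}
treat next patient → T17; now {C22:24, R10:8}
treat next patient → C22; now {R10:8}
update R10 to severity 37 → {R10:37}
add B1 (severity 10) → {R10:37, B1:10}
treat next patient → R10; now {B1:10}
add P4 (severity 2) → {B1:10, P4:2}
add J26 (severity 30) → {J26:30, B1:10, P4:2}
treat next patient → J26; now {B1:10, P4:2}
treat next patient → B1; now {P4:2}
add A11 (severity 21) → {A11:21, P4:2}
treat next patient → A11; now {P4:2}
treat next patient → P4; now {}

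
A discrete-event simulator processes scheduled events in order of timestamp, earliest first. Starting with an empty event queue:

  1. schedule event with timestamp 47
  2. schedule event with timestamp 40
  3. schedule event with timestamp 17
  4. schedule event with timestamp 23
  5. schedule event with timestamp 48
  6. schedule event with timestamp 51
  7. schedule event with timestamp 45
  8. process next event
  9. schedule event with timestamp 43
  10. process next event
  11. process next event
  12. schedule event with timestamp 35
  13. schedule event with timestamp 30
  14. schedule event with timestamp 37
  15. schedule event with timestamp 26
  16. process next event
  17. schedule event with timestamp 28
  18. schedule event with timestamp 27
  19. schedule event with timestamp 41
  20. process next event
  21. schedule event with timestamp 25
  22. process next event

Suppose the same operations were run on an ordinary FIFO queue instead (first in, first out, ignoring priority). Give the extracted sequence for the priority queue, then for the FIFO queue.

priority queue: 17 → 23 → 40 → 26 → 27 → 25; FIFO queue: [47, 40, 17, 23, 48, 51]

insert 47 → {47}
insert 40 → {40, 47}
insert 17 → {17, 40, 47}
insert 23 → {17, 23, 40, 47}
insert 48 → {17, 23, 40, 47, 48}
insert 51 → {17, 23, 40, 47, 48, 51}
insert 45 → {17, 23, 40, 45, 47, 48, 51}
process next event → 17; now {23, 40, 45, 47, 48, 51}
insert 43 → {23, 40, 43, 45, 47, 48, 51}
process next event → 23; now {40, 43, 45, 47, 48, 51}
process next event → 40; now {43, 45, 47, 48, 51}
insert 35 → {35, 43, 45, 47, 48, 51}
insert 30 → {30, 35, 43, 45, 47, 48, 51}
insert 37 → {30, 35, 37, 43, 45, 47, 48, 51}
insert 26 → {26, 30, 35, 37, 43, 45, 47, 48, 51}
process next event → 26; now {30, 35, 37, 43, 45, 47, 48, 51}
insert 28 → {28, 30, 35, 37, 43, 45, 47, 48, 51}
insert 27 → {27, 28, 30, 35, 37, 43, 45, 47, 48, 51}
insert 41 → {27, 28, 30, 35, 37, 41, 43, 45, 47, 48, 51}
process next event → 27; now {28, 30, 35, 37, 41, 43, 45, 47, 48, 51}
insert 25 → {25, 28, 30, 35, 37, 41, 43, 45, 47, 48, 51}
process next event → 25; now {28, 30, 35, 37, 41, 43, 45, 47, 48, 51}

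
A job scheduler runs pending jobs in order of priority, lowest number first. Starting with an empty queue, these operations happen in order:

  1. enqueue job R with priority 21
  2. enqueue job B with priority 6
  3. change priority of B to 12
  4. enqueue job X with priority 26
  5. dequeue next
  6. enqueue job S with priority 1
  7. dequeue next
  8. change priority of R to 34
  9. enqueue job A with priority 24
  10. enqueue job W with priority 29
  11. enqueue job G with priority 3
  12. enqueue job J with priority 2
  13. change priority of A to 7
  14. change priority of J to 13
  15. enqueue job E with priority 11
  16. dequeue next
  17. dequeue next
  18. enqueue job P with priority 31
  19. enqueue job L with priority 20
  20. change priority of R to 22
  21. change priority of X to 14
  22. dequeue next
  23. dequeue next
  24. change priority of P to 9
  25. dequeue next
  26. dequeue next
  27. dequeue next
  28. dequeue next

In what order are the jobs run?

B, S, G, A, E, J, P, X, L, R

add R (priority 21) → {R:21}
add B (priority 6) → {B:6, R:21}
update B to priority 12 → {B:12, R:21}
add X (priority 26) → {B:12, R:21, X:26}
dequeue next → B; now {R:21, X:26}
add S (priority 1) → {S:1, R:21, X:26}
dequeue next → S; now {R:21, X:26}
update R to priority 34 → {X:26, R:34}
add A (priority 24) → {A:24, X:26, R:34}
add W (priority 29) → {A:24, X:26, W:29, R:34}
add G (priority 3) → {G:3, A:24, X:26, W:29, R:34}
add J (priority 2) → {J:2, G:3, A:24, X:26, W:29, R:34}
update A to priority 7 → {J:2, G:3, A:7, X:26, W:29, R:34}
update J to priority 13 → {G:3, A:7, J:13, X:26, W:29, R:34}
add E (priority 11) → {G:3, A:7, E:11, J:13, X:26, W:29, R:34}
dequeue next → G; now {A:7, E:11, J:13, X:26, W:29, R:34}
dequeue next → A; now {E:11, J:13, X:26, W:29, R:34}
add P (priority 31) → {E:11, J:13, X:26, W:29, P:31, R:34}
add L (priority 20) → {E:11, J:13, L:20, X:26, W:29, P:31, R:34}
update R to priority 22 → {E:11, J:13, L:20, R:22, X:26, W:29, P:31}
update X to priority 14 → {E:11, J:13, X:14, L:20, R:22, W:29, P:31}
dequeue next → E; now {J:13, X:14, L:20, R:22, W:29, P:31}
dequeue next → J; now {X:14, L:20, R:22, W:29, P:31}
update P to priority 9 → {P:9, X:14, L:20, R:22, W:29}
dequeue next → P; now {X:14, L:20, R:22, W:29}
dequeue next → X; now {L:20, R:22, W:29}
dequeue next → L; now {R:22, W:29}
dequeue next → R; now {W:29}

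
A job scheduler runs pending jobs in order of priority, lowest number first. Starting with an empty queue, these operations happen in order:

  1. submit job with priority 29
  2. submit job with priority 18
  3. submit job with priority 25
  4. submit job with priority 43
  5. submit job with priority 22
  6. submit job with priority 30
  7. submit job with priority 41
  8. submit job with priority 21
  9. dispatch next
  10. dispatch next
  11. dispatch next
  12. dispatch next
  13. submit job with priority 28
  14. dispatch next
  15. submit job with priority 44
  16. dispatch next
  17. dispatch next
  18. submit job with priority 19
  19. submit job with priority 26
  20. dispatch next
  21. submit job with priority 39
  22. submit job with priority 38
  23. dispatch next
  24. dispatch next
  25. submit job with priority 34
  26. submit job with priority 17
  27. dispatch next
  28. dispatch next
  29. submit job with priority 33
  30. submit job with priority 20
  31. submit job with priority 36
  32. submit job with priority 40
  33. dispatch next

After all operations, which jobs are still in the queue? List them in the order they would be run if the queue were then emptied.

insert 29 → {29}
insert 18 → {18, 29}
insert 25 → {18, 25, 29}
insert 43 → {18, 25, 29, 43}
insert 22 → {18, 22, 25, 29, 43}
insert 30 → {18, 22, 25, 29, 30, 43}
insert 41 → {18, 22, 25, 29, 30, 41, 43}
insert 21 → {18, 21, 22, 25, 29, 30, 41, 43}
dispatch next → 18; now {21, 22, 25, 29, 30, 41, 43}
dispatch next → 21; now {22, 25, 29, 30, 41, 43}
dispatch next → 22; now {25, 29, 30, 41, 43}
dispatch next → 25; now {29, 30, 41, 43}
insert 28 → {28, 29, 30, 41, 43}
dispatch next → 28; now {29, 30, 41, 43}
insert 44 → {29, 30, 41, 43, 44}
dispatch next → 29; now {30, 41, 43, 44}
dispatch next → 30; now {41, 43, 44}
insert 19 → {19, 41, 43, 44}
insert 26 → {19, 26, 41, 43, 44}
dispatch next → 19; now {26, 41, 43, 44}
insert 39 → {26, 39, 41, 43, 44}
insert 38 → {26, 38, 39, 41, 43, 44}
dispatch next → 26; now {38, 39, 41, 43, 44}
dispatch next → 38; now {39, 41, 43, 44}
insert 34 → {34, 39, 41, 43, 44}
insert 17 → {17, 34, 39, 41, 43, 44}
dispatch next → 17; now {34, 39, 41, 43, 44}
dispatch next → 34; now {39, 41, 43, 44}
insert 33 → {33, 39, 41, 43, 44}
insert 20 → {20, 33, 39, 41, 43, 44}
insert 36 → {20, 33, 36, 39, 41, 43, 44}
insert 40 → {20, 33, 36, 39, 40, 41, 43, 44}
dispatch next → 20; now {33, 36, 39, 40, 41, 43, 44}

[33, 36, 39, 40, 41, 43, 44]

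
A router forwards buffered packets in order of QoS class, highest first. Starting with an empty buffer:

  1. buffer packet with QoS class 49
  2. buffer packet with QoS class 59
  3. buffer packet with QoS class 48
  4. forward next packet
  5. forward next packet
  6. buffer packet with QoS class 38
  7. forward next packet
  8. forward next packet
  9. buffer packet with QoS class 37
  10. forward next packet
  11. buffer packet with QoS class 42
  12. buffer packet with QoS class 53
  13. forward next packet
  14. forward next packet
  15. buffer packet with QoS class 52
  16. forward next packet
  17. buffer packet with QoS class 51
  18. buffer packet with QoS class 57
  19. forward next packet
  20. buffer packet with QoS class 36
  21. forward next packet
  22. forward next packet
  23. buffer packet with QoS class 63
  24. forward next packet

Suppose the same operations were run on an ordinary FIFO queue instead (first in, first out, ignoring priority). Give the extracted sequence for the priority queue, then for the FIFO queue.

insert 49 → {49}
insert 59 → {59, 49}
insert 48 → {59, 49, 48}
forward next packet → 59; now {49, 48}
forward next packet → 49; now {48}
insert 38 → {48, 38}
forward next packet → 48; now {38}
forward next packet → 38; now {}
insert 37 → {37}
forward next packet → 37; now {}
insert 42 → {42}
insert 53 → {53, 42}
forward next packet → 53; now {42}
forward next packet → 42; now {}
insert 52 → {52}
forward next packet → 52; now {}
insert 51 → {51}
insert 57 → {57, 51}
forward next packet → 57; now {51}
insert 36 → {51, 36}
forward next packet → 51; now {36}
forward next packet → 36; now {}
insert 63 → {63}
forward next packet → 63; now {}

priority queue: 59, 49, 48, 38, 37, 53, 42, 52, 57, 51, 36, 63; FIFO queue: [49, 59, 48, 38, 37, 42, 53, 52, 51, 57, 36, 63]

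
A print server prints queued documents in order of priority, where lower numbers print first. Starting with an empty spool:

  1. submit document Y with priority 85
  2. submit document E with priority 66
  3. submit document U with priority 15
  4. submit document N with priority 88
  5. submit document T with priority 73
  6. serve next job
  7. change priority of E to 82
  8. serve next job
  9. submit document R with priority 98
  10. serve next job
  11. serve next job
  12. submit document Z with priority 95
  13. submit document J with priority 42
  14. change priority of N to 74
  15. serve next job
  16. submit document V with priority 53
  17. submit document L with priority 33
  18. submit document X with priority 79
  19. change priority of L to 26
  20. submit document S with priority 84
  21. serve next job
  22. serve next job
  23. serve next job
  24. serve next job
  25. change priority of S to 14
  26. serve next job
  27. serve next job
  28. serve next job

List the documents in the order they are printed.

U, T, E, Y, J, L, V, N, X, S, Z, R

add Y (priority 85) → {Y:85}
add E (priority 66) → {E:66, Y:85}
add U (priority 15) → {U:15, E:66, Y:85}
add N (priority 88) → {U:15, E:66, Y:85, N:88}
add T (priority 73) → {U:15, E:66, T:73, Y:85, N:88}
serve next job → U; now {E:66, T:73, Y:85, N:88}
update E to priority 82 → {T:73, E:82, Y:85, N:88}
serve next job → T; now {E:82, Y:85, N:88}
add R (priority 98) → {E:82, Y:85, N:88, R:98}
serve next job → E; now {Y:85, N:88, R:98}
serve next job → Y; now {N:88, R:98}
add Z (priority 95) → {N:88, Z:95, R:98}
add J (priority 42) → {J:42, N:88, Z:95, R:98}
update N to priority 74 → {J:42, N:74, Z:95, R:98}
serve next job → J; now {N:74, Z:95, R:98}
add V (priority 53) → {V:53, N:74, Z:95, R:98}
add L (priority 33) → {L:33, V:53, N:74, Z:95, R:98}
add X (priority 79) → {L:33, V:53, N:74, X:79, Z:95, R:98}
update L to priority 26 → {L:26, V:53, N:74, X:79, Z:95, R:98}
add S (priority 84) → {L:26, V:53, N:74, X:79, S:84, Z:95, R:98}
serve next job → L; now {V:53, N:74, X:79, S:84, Z:95, R:98}
serve next job → V; now {N:74, X:79, S:84, Z:95, R:98}
serve next job → N; now {X:79, S:84, Z:95, R:98}
serve next job → X; now {S:84, Z:95, R:98}
update S to priority 14 → {S:14, Z:95, R:98}
serve next job → S; now {Z:95, R:98}
serve next job → Z; now {R:98}
serve next job → R; now {}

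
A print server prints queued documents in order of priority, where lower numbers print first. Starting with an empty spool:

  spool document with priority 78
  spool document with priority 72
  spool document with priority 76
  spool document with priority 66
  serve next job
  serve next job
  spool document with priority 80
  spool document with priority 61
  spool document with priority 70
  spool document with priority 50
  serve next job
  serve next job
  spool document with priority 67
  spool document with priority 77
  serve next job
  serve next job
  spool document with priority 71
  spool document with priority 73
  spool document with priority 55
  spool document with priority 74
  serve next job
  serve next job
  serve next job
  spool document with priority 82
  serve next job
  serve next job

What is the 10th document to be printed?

insert 78 → {78}
insert 72 → {72, 78}
insert 76 → {72, 76, 78}
insert 66 → {66, 72, 76, 78}
serve next job → 66; now {72, 76, 78}
serve next job → 72; now {76, 78}
insert 80 → {76, 78, 80}
insert 61 → {61, 76, 78, 80}
insert 70 → {61, 70, 76, 78, 80}
insert 50 → {50, 61, 70, 76, 78, 80}
serve next job → 50; now {61, 70, 76, 78, 80}
serve next job → 61; now {70, 76, 78, 80}
insert 67 → {67, 70, 76, 78, 80}
insert 77 → {67, 70, 76, 77, 78, 80}
serve next job → 67; now {70, 76, 77, 78, 80}
serve next job → 70; now {76, 77, 78, 80}
insert 71 → {71, 76, 77, 78, 80}
insert 73 → {71, 73, 76, 77, 78, 80}
insert 55 → {55, 71, 73, 76, 77, 78, 80}
insert 74 → {55, 71, 73, 74, 76, 77, 78, 80}
serve next job → 55; now {71, 73, 74, 76, 77, 78, 80}
serve next job → 71; now {73, 74, 76, 77, 78, 80}
serve next job → 73; now {74, 76, 77, 78, 80}
insert 82 → {74, 76, 77, 78, 80, 82}
serve next job → 74; now {76, 77, 78, 80, 82}
serve next job → 76; now {77, 78, 80, 82}

74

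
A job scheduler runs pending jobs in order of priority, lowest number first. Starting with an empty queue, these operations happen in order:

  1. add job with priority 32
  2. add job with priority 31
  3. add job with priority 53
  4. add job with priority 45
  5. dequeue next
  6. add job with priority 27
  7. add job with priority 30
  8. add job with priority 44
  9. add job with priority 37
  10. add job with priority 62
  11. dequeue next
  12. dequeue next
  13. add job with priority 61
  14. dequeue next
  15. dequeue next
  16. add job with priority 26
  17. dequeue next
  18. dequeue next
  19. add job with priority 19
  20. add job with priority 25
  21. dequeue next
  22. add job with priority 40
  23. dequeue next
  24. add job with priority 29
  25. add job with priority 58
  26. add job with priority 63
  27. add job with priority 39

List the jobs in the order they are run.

31, 27, 30, 32, 37, 26, 44, 19, 25

insert 32 → {32}
insert 31 → {31, 32}
insert 53 → {31, 32, 53}
insert 45 → {31, 32, 45, 53}
dequeue next → 31; now {32, 45, 53}
insert 27 → {27, 32, 45, 53}
insert 30 → {27, 30, 32, 45, 53}
insert 44 → {27, 30, 32, 44, 45, 53}
insert 37 → {27, 30, 32, 37, 44, 45, 53}
insert 62 → {27, 30, 32, 37, 44, 45, 53, 62}
dequeue next → 27; now {30, 32, 37, 44, 45, 53, 62}
dequeue next → 30; now {32, 37, 44, 45, 53, 62}
insert 61 → {32, 37, 44, 45, 53, 61, 62}
dequeue next → 32; now {37, 44, 45, 53, 61, 62}
dequeue next → 37; now {44, 45, 53, 61, 62}
insert 26 → {26, 44, 45, 53, 61, 62}
dequeue next → 26; now {44, 45, 53, 61, 62}
dequeue next → 44; now {45, 53, 61, 62}
insert 19 → {19, 45, 53, 61, 62}
insert 25 → {19, 25, 45, 53, 61, 62}
dequeue next → 19; now {25, 45, 53, 61, 62}
insert 40 → {25, 40, 45, 53, 61, 62}
dequeue next → 25; now {40, 45, 53, 61, 62}
insert 29 → {29, 40, 45, 53, 61, 62}
insert 58 → {29, 40, 45, 53, 58, 61, 62}
insert 63 → {29, 40, 45, 53, 58, 61, 62, 63}
insert 39 → {29, 39, 40, 45, 53, 58, 61, 62, 63}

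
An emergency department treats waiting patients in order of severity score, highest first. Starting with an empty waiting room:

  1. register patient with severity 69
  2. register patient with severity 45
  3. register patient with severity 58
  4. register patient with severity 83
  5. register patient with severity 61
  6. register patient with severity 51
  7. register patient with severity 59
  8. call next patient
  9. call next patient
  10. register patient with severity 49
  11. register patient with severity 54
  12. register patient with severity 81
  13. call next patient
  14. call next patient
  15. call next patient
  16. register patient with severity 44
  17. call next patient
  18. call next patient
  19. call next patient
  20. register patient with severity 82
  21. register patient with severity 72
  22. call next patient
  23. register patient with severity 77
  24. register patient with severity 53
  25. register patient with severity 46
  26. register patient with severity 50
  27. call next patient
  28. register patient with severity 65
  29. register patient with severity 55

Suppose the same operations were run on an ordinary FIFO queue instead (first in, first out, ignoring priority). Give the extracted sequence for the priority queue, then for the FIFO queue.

priority queue: [83, 69, 81, 61, 59, 58, 54, 51, 82, 77]; FIFO queue: 69, 45, 58, 83, 61, 51, 59, 49, 54, 81

insert 69 → {69}
insert 45 → {69, 45}
insert 58 → {69, 58, 45}
insert 83 → {83, 69, 58, 45}
insert 61 → {83, 69, 61, 58, 45}
insert 51 → {83, 69, 61, 58, 51, 45}
insert 59 → {83, 69, 61, 59, 58, 51, 45}
call next patient → 83; now {69, 61, 59, 58, 51, 45}
call next patient → 69; now {61, 59, 58, 51, 45}
insert 49 → {61, 59, 58, 51, 49, 45}
insert 54 → {61, 59, 58, 54, 51, 49, 45}
insert 81 → {81, 61, 59, 58, 54, 51, 49, 45}
call next patient → 81; now {61, 59, 58, 54, 51, 49, 45}
call next patient → 61; now {59, 58, 54, 51, 49, 45}
call next patient → 59; now {58, 54, 51, 49, 45}
insert 44 → {58, 54, 51, 49, 45, 44}
call next patient → 58; now {54, 51, 49, 45, 44}
call next patient → 54; now {51, 49, 45, 44}
call next patient → 51; now {49, 45, 44}
insert 82 → {82, 49, 45, 44}
insert 72 → {82, 72, 49, 45, 44}
call next patient → 82; now {72, 49, 45, 44}
insert 77 → {77, 72, 49, 45, 44}
insert 53 → {77, 72, 53, 49, 45, 44}
insert 46 → {77, 72, 53, 49, 46, 45, 44}
insert 50 → {77, 72, 53, 50, 49, 46, 45, 44}
call next patient → 77; now {72, 53, 50, 49, 46, 45, 44}
insert 65 → {72, 65, 53, 50, 49, 46, 45, 44}
insert 55 → {72, 65, 55, 53, 50, 49, 46, 45, 44}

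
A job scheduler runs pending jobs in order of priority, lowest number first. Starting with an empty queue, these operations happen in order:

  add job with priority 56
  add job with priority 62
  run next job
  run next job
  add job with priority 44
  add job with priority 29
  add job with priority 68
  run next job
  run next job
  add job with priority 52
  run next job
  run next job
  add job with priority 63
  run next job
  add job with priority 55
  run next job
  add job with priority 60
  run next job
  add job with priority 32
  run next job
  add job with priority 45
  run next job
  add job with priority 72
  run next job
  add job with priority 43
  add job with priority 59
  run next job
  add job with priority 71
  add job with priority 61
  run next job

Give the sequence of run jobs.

56, 62, 29, 44, 52, 68, 63, 55, 60, 32, 45, 72, 43, 59

insert 56 → {56}
insert 62 → {56, 62}
run next job → 56; now {62}
run next job → 62; now {}
insert 44 → {44}
insert 29 → {29, 44}
insert 68 → {29, 44, 68}
run next job → 29; now {44, 68}
run next job → 44; now {68}
insert 52 → {52, 68}
run next job → 52; now {68}
run next job → 68; now {}
insert 63 → {63}
run next job → 63; now {}
insert 55 → {55}
run next job → 55; now {}
insert 60 → {60}
run next job → 60; now {}
insert 32 → {32}
run next job → 32; now {}
insert 45 → {45}
run next job → 45; now {}
insert 72 → {72}
run next job → 72; now {}
insert 43 → {43}
insert 59 → {43, 59}
run next job → 43; now {59}
insert 71 → {59, 71}
insert 61 → {59, 61, 71}
run next job → 59; now {61, 71}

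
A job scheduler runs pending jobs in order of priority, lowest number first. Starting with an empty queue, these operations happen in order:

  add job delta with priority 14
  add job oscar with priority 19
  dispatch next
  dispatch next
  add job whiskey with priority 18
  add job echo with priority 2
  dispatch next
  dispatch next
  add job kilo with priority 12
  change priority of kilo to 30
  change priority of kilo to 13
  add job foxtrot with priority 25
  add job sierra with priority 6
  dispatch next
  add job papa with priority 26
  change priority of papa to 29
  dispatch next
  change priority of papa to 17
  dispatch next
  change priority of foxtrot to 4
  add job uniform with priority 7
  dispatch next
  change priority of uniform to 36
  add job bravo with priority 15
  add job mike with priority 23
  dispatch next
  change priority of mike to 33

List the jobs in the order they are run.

add delta (priority 14) → {delta:14}
add oscar (priority 19) → {delta:14, oscar:19}
dispatch next → delta; now {oscar:19}
dispatch next → oscar; now {}
add whiskey (priority 18) → {whiskey:18}
add echo (priority 2) → {echo:2, whiskey:18}
dispatch next → echo; now {whiskey:18}
dispatch next → whiskey; now {}
add kilo (priority 12) → {kilo:12}
update kilo to priority 30 → {kilo:30}
update kilo to priority 13 → {kilo:13}
add foxtrot (priority 25) → {kilo:13, foxtrot:25}
add sierra (priority 6) → {sierra:6, kilo:13, foxtrot:25}
dispatch next → sierra; now {kilo:13, foxtrot:25}
add papa (priority 26) → {kilo:13, foxtrot:25, papa:26}
update papa to priority 29 → {kilo:13, foxtrot:25, papa:29}
dispatch next → kilo; now {foxtrot:25, papa:29}
update papa to priority 17 → {papa:17, foxtrot:25}
dispatch next → papa; now {foxtrot:25}
update foxtrot to priority 4 → {foxtrot:4}
add uniform (priority 7) → {foxtrot:4, uniform:7}
dispatch next → foxtrot; now {uniform:7}
update uniform to priority 36 → {uniform:36}
add bravo (priority 15) → {bravo:15, uniform:36}
add mike (priority 23) → {bravo:15, mike:23, uniform:36}
dispatch next → bravo; now {mike:23, uniform:36}
update mike to priority 33 → {mike:33, uniform:36}

delta → oscar → echo → whiskey → sierra → kilo → papa → foxtrot → bravo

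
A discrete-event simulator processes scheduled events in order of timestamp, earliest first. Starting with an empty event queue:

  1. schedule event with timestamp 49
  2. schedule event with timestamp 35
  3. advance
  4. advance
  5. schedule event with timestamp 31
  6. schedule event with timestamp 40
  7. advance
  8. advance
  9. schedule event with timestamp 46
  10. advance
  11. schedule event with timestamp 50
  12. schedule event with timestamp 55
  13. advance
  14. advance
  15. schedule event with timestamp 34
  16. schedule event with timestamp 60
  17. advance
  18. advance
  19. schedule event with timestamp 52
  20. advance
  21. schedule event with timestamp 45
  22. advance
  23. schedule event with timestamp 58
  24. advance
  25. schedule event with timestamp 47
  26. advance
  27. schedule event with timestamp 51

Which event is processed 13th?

insert 49 → {49}
insert 35 → {35, 49}
advance → 35; now {49}
advance → 49; now {}
insert 31 → {31}
insert 40 → {31, 40}
advance → 31; now {40}
advance → 40; now {}
insert 46 → {46}
advance → 46; now {}
insert 50 → {50}
insert 55 → {50, 55}
advance → 50; now {55}
advance → 55; now {}
insert 34 → {34}
insert 60 → {34, 60}
advance → 34; now {60}
advance → 60; now {}
insert 52 → {52}
advance → 52; now {}
insert 45 → {45}
advance → 45; now {}
insert 58 → {58}
advance → 58; now {}
insert 47 → {47}
advance → 47; now {}
insert 51 → {51}

47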